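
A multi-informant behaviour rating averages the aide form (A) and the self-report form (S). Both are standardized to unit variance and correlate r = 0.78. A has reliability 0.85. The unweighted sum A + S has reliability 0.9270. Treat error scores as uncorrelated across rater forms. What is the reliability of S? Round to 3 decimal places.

Var(A+S) = 2 + 2·0.78 = 3.560.
True-score variance = ρ_A + ρ_S + 2·0.78, so 0.9270 = (0.85 + ρ_S + 1.56) / 3.560.
ρ_S = 0.9270·3.560 − 0.85 − 1.56 = 0.890.

0.890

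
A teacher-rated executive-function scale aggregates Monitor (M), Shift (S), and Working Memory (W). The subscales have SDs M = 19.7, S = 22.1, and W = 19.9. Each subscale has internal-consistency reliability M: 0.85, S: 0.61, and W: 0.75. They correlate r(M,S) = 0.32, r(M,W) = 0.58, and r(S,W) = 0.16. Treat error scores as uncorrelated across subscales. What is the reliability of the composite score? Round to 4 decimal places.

Var(M+S+W) = 19.7² + 22.1² + 19.9² + 2·[19.7·22.1·0.32 + 19.7·19.9·0.58 + 22.1·19.9·0.16] = 1272.51 + 874.124 = 2146.63.
With uncorrelated errors the cross-covariances are all true-score covariance, so they carry over unchanged; only the diagonal terms shrink to ρᵢσᵢ².
True-score variance = [19.7²·0.85 + 22.1²·0.61 + 19.9²·0.75] + 874.124 = 924.814 + 874.124 = 1798.94.
Reliability = 1798.94 / 2146.63 = 0.8380.

0.8380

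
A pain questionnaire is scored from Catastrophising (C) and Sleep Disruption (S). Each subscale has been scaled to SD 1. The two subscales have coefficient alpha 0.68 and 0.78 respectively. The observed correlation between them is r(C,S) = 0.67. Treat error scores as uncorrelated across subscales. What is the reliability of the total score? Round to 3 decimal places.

Var(C+S) = 2 + 2·[0.67] = 2 + 1.34 = 3.34.
With uncorrelated errors the cross-covariances are all true-score covariance, so they carry over unchanged; only the diagonal terms shrink to ρᵢσᵢ².
True-score variance = [0.68 + 0.78] + 1.34 = 1.46 + 1.34 = 2.8.
Reliability = 2.8 / 3.34 = 0.838.

0.838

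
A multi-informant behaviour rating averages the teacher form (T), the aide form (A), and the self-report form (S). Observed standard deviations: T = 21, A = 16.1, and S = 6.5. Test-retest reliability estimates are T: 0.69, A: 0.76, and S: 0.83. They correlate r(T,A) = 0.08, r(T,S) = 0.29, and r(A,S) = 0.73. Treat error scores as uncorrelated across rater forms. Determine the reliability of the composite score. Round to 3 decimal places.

0.800

Var(T+A+S) = 21² + 16.1² + 6.5² + 2·[21·16.1·0.08 + 21·6.5·0.29 + 16.1·6.5·0.73] = 742.46 + 286.055 = 1028.52.
With uncorrelated errors the cross-covariances are all true-score covariance, so they carry over unchanged; only the diagonal terms shrink to ρᵢσᵢ².
True-score variance = [21²·0.69 + 16.1²·0.76 + 6.5²·0.83] + 286.055 = 536.357 + 286.055 = 822.412.
Reliability = 822.412 / 1028.52 = 0.800.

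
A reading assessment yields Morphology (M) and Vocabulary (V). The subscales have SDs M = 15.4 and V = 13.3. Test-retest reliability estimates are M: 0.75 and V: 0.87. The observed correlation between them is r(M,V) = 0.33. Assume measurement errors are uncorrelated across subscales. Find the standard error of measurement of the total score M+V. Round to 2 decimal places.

Var(total) = 414.05 + 135.181 = 549.231.
True-score variance = 331.764 + 135.181 = 466.946, so reliability = 0.8502.
Error variance = 549.231 − 466.946 = 82.2857; SEM = √82.2857 = 9.07.

9.07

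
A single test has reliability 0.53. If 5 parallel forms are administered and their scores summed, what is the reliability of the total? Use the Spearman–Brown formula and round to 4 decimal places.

0.8494

ρ_k = kρ / (1 + (k−1)ρ) = 5·0.53 / (1 + 4·0.53) = 2.650 / 3.120 = 0.8494.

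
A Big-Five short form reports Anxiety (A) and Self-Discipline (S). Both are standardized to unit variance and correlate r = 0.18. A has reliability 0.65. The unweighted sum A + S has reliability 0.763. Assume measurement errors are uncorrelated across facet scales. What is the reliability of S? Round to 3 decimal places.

Var(A+S) = 2 + 2·0.18 = 2.360.
True-score variance = ρ_A + ρ_S + 2·0.18, so 0.763 = (0.65 + ρ_S + 0.36) / 2.360.
ρ_S = 0.763·2.360 − 0.65 − 0.36 = 0.791.

0.791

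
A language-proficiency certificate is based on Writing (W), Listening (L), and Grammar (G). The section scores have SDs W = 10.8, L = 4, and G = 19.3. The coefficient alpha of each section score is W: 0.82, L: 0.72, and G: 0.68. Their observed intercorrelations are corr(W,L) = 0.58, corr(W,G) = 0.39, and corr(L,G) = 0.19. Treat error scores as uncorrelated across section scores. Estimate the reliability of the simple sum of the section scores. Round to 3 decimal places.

0.806

Var(W+L+G) = 10.8² + 4² + 19.3² + 2·[10.8·4·0.58 + 10.8·19.3·0.39 + 4·19.3·0.19] = 505.13 + 242.031 = 747.161.
Under uncorrelated errors the observed covariances equal the true-score covariances, so only the own-variance terms attenuate.
True-score variance = [10.8²·0.82 + 4²·0.72 + 19.3²·0.68] + 242.031 = 360.458 + 242.031 = 602.489.
Reliability = 602.489 / 747.161 = 0.806.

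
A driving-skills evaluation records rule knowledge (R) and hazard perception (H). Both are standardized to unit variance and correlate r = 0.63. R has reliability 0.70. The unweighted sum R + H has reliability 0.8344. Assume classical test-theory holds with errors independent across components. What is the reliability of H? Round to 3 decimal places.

Var(R+H) = 2 + 2·0.63 = 3.260.
True-score variance = ρ_R + ρ_H + 2·0.63, so 0.8344 = (0.70 + ρ_H + 1.26) / 3.260.
ρ_H = 0.8344·3.260 − 0.70 − 1.26 = 0.760.

0.760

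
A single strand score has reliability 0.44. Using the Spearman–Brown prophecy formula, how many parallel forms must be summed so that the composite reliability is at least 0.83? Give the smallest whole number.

7

k ≥ ρ*(1−ρ₁)/(ρ₁(1−ρ*)) = 0.83·0.56 / (0.44·0.17) = 6.214.
Smallest integer k = 7.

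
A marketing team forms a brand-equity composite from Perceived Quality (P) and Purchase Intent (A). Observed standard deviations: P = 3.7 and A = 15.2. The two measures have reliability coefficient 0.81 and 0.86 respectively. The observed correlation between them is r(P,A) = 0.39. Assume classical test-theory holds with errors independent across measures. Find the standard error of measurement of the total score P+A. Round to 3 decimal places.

Var(total) = 244.73 + 43.8672 = 288.597.
True-score variance = 209.783 + 43.8672 = 253.65, so reliability = 0.8789.
Error variance = 288.597 − 253.65 = 34.9467; SEM = √34.9467 = 5.912.

5.912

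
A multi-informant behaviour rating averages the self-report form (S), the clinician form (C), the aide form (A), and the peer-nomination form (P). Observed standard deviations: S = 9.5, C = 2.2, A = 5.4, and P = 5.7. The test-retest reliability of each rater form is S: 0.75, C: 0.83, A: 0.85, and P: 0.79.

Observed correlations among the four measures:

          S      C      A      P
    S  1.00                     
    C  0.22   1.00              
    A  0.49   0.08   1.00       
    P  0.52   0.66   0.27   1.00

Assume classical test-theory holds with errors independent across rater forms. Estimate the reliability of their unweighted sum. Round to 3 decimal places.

Var(S+C+A+P) = 9.5² + 2.2² + 5.4² + 5.7² + 2·[9.5·2.2·0.22 + 9.5·5.4·0.49 + 9.5·5.7·0.52 + 2.2·5.4·0.08 + 2.2·5.7·0.66 + 5.4·5.7·0.27] = 156.74 + 150.861 = 307.601.
Because errors are independent across components, Cov(Tᵢ,Tⱼ) = Cov(Xᵢ,Xⱼ); the off-diagonal part of the true-score variance is the same as above.
True-score variance = [9.5²·0.75 + 2.2²·0.83 + 5.4²·0.85 + 5.7²·0.79] + 150.861 = 122.158 + 150.861 = 273.019.
Reliability = 273.019 / 307.601 = 0.888.

0.888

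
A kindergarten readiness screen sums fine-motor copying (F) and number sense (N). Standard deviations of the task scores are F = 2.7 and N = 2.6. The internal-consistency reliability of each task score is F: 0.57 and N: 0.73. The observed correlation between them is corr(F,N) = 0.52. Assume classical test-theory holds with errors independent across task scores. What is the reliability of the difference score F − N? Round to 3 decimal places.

Var(F−N) = 2.7² + 2.6² − 2·2.7·2.6·0.52 = 14.05 − 7.3008 = 6.7492.
With uncorrelated errors the cross-covariances are all true-score covariance, so they carry over unchanged; only the diagonal terms shrink to ρᵢσᵢ².
True-score variance = [2.7²·0.57 + 2.6²·0.73] − 7.3008 = 9.0901 − 7.3008 = 1.7893.
Reliability = 1.7893 / 6.7492 = 0.265.

0.265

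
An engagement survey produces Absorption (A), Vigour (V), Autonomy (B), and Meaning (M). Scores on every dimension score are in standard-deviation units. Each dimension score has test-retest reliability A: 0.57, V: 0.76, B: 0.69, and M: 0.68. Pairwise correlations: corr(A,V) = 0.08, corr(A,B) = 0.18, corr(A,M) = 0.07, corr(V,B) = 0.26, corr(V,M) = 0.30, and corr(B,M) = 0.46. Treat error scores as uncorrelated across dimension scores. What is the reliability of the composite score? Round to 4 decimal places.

0.8060

Var(A+V+B+M) = 4 + 2·[0.08 + 0.18 + 0.07 + 0.26 + 0.30 + 0.46] = 4 + 2.7 = 6.7.
Because errors are independent across components, Cov(Tᵢ,Tⱼ) = Cov(Xᵢ,Xⱼ); the off-diagonal part of the true-score variance is the same as above.
True-score variance = [0.57 + 0.76 + 0.69 + 0.68] + 2.7 = 2.7 + 2.7 = 5.4.
Reliability = 5.4 / 6.7 = 0.8060.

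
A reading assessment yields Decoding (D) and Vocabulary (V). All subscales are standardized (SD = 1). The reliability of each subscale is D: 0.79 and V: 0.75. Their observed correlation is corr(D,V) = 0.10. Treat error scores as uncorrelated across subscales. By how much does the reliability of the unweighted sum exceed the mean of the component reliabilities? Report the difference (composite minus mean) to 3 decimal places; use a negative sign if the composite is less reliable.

0.021

Var(sum) = 2 + 0.2 = 2.2; true-score variance = 1.54 + 0.2 = 1.74; composite reliability = 0.7909.
Mean component reliability = 0.7700.
Difference = 0.7909 − 0.7700 = 0.021.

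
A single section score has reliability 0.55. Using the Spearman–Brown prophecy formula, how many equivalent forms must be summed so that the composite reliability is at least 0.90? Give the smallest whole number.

k ≥ ρ*(1−ρ₁)/(ρ₁(1−ρ*)) = 0.90·0.45 / (0.55·0.10) = 7.364.
Smallest integer k = 8.

8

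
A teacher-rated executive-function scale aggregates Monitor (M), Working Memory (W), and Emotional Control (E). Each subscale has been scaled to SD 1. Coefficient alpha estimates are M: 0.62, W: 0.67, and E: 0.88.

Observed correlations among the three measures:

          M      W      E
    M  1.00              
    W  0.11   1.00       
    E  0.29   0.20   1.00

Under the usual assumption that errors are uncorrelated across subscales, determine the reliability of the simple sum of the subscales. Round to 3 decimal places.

Var(M+W+E) = 3 + 2·[0.11 + 0.29 + 0.20] = 3 + 1.2 = 4.2.
With uncorrelated errors the cross-covariances are all true-score covariance, so they carry over unchanged; only the diagonal terms shrink to ρᵢσᵢ².
True-score variance = [0.62 + 0.67 + 0.88] + 1.2 = 2.17 + 1.2 = 3.37.
Reliability = 3.37 / 4.2 = 0.802.

0.802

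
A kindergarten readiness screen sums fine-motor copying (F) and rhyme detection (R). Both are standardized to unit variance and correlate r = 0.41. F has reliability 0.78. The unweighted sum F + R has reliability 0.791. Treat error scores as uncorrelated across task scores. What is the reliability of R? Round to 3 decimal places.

0.631

Var(F+R) = 2 + 2·0.41 = 2.820.
True-score variance = ρ_F + ρ_R + 2·0.41, so 0.791 = (0.78 + ρ_R + 0.82) / 2.820.
ρ_R = 0.791·2.820 − 0.78 − 0.82 = 0.631.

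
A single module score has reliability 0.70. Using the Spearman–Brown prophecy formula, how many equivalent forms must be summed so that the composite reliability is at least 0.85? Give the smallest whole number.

3

k ≥ ρ*(1−ρ₁)/(ρ₁(1−ρ*)) = 0.85·0.30 / (0.70·0.15) = 2.429.
Smallest integer k = 3.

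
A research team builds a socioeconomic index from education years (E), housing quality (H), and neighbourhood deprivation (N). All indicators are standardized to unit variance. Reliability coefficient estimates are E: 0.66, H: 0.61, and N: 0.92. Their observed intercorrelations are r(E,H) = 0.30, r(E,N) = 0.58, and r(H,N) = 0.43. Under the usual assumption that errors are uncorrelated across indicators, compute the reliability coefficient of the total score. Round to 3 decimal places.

0.856

Var(E+H+N) = 3 + 2·[0.30 + 0.58 + 0.43] = 3 + 2.62 = 5.62.
With uncorrelated errors the cross-covariances are all true-score covariance, so they carry over unchanged; only the diagonal terms shrink to ρᵢσᵢ².
True-score variance = [0.66 + 0.61 + 0.92] + 2.62 = 2.19 + 2.62 = 4.81.
Reliability = 4.81 / 5.62 = 0.856.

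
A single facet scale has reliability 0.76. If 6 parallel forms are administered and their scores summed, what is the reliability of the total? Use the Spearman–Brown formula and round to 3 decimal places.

0.950

ρ_k = kρ / (1 + (k−1)ρ) = 6·0.76 / (1 + 5·0.76) = 4.560 / 4.800 = 0.950.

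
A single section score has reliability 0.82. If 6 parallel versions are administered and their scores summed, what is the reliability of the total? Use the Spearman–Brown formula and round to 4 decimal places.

0.9647

ρ_k = kρ / (1 + (k−1)ρ) = 6·0.82 / (1 + 5·0.82) = 4.920 / 5.100 = 0.9647.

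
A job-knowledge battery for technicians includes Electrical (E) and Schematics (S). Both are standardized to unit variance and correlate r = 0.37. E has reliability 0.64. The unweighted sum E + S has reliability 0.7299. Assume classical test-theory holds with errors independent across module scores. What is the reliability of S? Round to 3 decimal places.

0.620

Var(E+S) = 2 + 2·0.37 = 2.740.
True-score variance = ρ_E + ρ_S + 2·0.37, so 0.7299 = (0.64 + ρ_S + 0.74) / 2.740.
ρ_S = 0.7299·2.740 − 0.64 − 0.74 = 0.620.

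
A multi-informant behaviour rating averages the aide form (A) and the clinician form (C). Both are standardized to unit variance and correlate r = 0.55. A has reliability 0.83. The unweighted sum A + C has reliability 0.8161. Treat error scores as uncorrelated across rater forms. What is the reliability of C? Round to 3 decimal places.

0.600

Var(A+C) = 2 + 2·0.55 = 3.100.
True-score variance = ρ_A + ρ_C + 2·0.55, so 0.8161 = (0.83 + ρ_C + 1.10) / 3.100.
ρ_C = 0.8161·3.100 − 0.83 − 1.10 = 0.600.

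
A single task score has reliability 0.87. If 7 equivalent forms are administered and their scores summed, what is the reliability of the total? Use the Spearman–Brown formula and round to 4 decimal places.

ρ_k = kρ / (1 + (k−1)ρ) = 7·0.87 / (1 + 6·0.87) = 6.090 / 6.220 = 0.9791.

0.9791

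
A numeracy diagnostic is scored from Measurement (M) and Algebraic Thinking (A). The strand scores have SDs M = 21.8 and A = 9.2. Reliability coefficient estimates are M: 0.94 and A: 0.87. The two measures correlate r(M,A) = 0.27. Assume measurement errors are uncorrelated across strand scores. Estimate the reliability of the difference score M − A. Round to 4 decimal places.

0.9125

Var(M−A) = 21.8² + 9.2² − 2·21.8·9.2·0.27 = 559.88 − 108.302 = 451.578.
Because errors are independent across components, Cov(Tᵢ,Tⱼ) = Cov(Xᵢ,Xⱼ); the off-diagonal part of the true-score variance is the same as above.
True-score variance = [21.8²·0.94 + 9.2²·0.87] − 108.302 = 520.362 − 108.302 = 412.06.
Reliability = 412.06 / 451.578 = 0.9125.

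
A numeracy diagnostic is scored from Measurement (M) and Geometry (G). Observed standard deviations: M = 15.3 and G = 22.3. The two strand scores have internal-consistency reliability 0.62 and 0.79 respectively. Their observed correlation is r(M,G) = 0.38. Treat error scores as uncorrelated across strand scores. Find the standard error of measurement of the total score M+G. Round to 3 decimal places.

13.906

Var(total) = 731.38 + 259.304 = 990.684.
True-score variance = 537.995 + 259.304 = 797.299, so reliability = 0.8048.
Error variance = 990.684 − 797.299 = 193.385; SEM = √193.385 = 13.906.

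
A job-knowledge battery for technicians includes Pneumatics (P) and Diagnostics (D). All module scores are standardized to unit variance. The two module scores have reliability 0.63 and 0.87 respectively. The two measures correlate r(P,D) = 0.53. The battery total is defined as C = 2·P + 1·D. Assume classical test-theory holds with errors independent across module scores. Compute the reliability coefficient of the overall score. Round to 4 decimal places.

0.7739

Var(C) = 2² + 1 + 2·[2·0.53] = 5 + 2.12 = 7.12.
Under uncorrelated errors the observed covariances equal the true-score covariances, so only the own-variance terms attenuate.
True-score variance = [2²·0.63 + 0.87] + 2.12 = 3.39 + 2.12 = 5.51.
Reliability = 5.51 / 7.12 = 0.7739.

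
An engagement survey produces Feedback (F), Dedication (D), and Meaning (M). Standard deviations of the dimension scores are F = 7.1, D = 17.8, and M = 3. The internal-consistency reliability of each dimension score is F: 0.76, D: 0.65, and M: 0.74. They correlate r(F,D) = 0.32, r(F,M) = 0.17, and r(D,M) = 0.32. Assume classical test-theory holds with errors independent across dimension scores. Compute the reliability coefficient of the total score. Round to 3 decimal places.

0.749

Var(F+D+M) = 7.1² + 17.8² + 3² + 2·[7.1·17.8·0.32 + 7.1·3·0.17 + 17.8·3·0.32] = 376.25 + 122.301 = 498.551.
Under uncorrelated errors the observed covariances equal the true-score covariances, so only the own-variance terms attenuate.
True-score variance = [7.1²·0.76 + 17.8²·0.65 + 3²·0.74] + 122.301 = 250.918 + 122.301 = 373.219.
Reliability = 373.219 / 498.551 = 0.749.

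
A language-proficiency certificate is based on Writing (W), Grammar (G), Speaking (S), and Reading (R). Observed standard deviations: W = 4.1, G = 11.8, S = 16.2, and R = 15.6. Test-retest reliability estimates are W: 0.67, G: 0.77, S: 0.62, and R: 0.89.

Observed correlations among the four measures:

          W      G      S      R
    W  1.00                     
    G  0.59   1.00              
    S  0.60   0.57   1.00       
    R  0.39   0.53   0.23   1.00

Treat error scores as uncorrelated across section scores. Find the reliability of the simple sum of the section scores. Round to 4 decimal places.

Var(W+G+S+R) = 4.1² + 11.8² + 16.2² + 15.6² + 2·[4.1·11.8·0.59 + 4.1·16.2·0.60 + 4.1·15.6·0.39 + 11.8·16.2·0.57 + 11.8·15.6·0.53 + 16.2·15.6·0.23] = 661.85 + 715.98 = 1377.83.
Under uncorrelated errors the observed covariances equal the true-score covariances, so only the own-variance terms attenuate.
True-score variance = [4.1²·0.67 + 11.8²·0.77 + 16.2²·0.62 + 15.6²·0.89] + 715.98 = 497.781 + 715.98 = 1213.76.
Reliability = 1213.76 / 1377.83 = 0.8809.

0.8809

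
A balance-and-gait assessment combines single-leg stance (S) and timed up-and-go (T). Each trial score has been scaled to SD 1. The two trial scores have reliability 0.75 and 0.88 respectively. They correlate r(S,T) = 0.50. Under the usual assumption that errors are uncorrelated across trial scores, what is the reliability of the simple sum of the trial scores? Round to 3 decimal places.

Var(S+T) = 2 + 2·[0.50] = 2 + 1 = 3.
Under uncorrelated errors the observed covariances equal the true-score covariances, so only the own-variance terms attenuate.
True-score variance = [0.75 + 0.88] + 1 = 1.63 + 1 = 2.63.
Reliability = 2.63 / 3 = 0.877.

0.877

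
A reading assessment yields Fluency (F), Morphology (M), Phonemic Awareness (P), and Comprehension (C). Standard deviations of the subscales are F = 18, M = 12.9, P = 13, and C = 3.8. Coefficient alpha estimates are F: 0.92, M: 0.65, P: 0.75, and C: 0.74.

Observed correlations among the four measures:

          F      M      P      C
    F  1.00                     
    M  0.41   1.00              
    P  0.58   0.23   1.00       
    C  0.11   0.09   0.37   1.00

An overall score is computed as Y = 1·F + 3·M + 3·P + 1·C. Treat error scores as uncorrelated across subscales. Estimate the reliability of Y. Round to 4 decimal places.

Var(Y) = 18² + 3²·12.9² + 3²·13² + 3.8² + 2·[3·18·12.9·0.41 + 3·18·13·0.58 + 18·3.8·0.11 + 9·12.9·13·0.23 + 3·12.9·3.8·0.09 + 3·13·3.8·0.37] = 3357.13 + 2231 = 5588.13.
With uncorrelated errors the cross-covariances are all true-score covariance, so they carry over unchanged; only the diagonal terms shrink to ρᵢσᵢ².
True-score variance = [18²·0.92 + 3²·12.9²·0.65 + 3²·13²·0.75 + 3.8²·0.74] + 2231 = 2423.01 + 2231 = 4654.01.
Reliability = 4654.01 / 5588.13 = 0.8328.

0.8328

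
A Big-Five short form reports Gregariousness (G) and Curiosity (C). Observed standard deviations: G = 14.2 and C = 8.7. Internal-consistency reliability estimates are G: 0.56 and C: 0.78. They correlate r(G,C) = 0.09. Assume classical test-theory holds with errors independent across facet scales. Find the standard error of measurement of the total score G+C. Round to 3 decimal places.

10.265

Var(total) = 277.33 + 22.2372 = 299.567.
True-score variance = 171.957 + 22.2372 = 194.194, so reliability = 0.6482.
Error variance = 299.567 − 194.194 = 105.373; SEM = √105.373 = 10.265.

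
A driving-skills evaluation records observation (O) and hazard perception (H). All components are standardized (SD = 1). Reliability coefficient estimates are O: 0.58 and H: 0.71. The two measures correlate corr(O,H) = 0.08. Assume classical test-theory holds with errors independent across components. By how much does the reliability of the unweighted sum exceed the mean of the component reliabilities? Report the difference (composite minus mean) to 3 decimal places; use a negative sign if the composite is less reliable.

0.026

Var(sum) = 2 + 0.16 = 2.16; true-score variance = 1.29 + 0.16 = 1.45; composite reliability = 0.6713.
Mean component reliability = 0.6450.
Difference = 0.6713 − 0.6450 = 0.026.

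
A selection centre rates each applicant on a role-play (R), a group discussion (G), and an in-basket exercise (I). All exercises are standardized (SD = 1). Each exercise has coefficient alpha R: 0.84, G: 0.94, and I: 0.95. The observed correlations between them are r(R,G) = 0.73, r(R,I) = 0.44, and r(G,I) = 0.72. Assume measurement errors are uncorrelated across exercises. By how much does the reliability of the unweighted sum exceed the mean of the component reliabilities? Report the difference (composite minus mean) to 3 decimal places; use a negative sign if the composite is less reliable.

0.050

Var(sum) = 3 + 3.78 = 6.78; true-score variance = 2.73 + 3.78 = 6.51; composite reliability = 0.9602.
Mean component reliability = 0.9100.
Difference = 0.9602 − 0.9100 = 0.050.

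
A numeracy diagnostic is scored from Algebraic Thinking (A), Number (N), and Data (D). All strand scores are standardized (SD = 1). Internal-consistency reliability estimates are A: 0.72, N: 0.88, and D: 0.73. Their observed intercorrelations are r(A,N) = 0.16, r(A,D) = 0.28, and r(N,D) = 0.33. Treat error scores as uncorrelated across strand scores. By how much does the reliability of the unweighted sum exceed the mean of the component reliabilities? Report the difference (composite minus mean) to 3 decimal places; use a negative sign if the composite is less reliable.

Var(sum) = 3 + 1.54 = 4.54; true-score variance = 2.33 + 1.54 = 3.87; composite reliability = 0.8524.
Mean component reliability = 0.7767.
Difference = 0.8524 − 0.7767 = 0.076.

0.076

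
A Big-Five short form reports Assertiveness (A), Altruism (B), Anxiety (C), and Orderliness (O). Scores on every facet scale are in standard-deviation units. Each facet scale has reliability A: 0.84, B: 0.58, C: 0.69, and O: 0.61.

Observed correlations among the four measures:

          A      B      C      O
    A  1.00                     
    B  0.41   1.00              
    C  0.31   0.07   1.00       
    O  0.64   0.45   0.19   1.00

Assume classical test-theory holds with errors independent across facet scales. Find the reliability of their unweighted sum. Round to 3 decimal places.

Var(A+B+C+O) = 4 + 2·[0.41 + 0.31 + 0.64 + 0.07 + 0.45 + 0.19] = 4 + 4.14 = 8.14.
With uncorrelated errors the cross-covariances are all true-score covariance, so they carry over unchanged; only the diagonal terms shrink to ρᵢσᵢ².
True-score variance = [0.84 + 0.58 + 0.69 + 0.61] + 4.14 = 2.72 + 4.14 = 6.86.
Reliability = 6.86 / 8.14 = 0.843.

0.843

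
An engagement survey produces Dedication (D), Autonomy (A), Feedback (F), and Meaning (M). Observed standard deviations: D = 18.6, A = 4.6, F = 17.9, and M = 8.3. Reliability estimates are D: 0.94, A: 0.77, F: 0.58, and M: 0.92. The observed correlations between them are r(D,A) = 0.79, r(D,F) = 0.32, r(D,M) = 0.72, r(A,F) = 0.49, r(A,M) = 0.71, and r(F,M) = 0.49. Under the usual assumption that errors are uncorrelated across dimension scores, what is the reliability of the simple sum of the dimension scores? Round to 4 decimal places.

Var(D+A+F+M) = 18.6² + 4.6² + 17.9² + 8.3² + 2·[18.6·4.6·0.79 + 18.6·17.9·0.32 + 18.6·8.3·0.72 + 4.6·17.9·0.49 + 4.6·8.3·0.71 + 17.9·8.3·0.49] = 756.42 + 851.081 = 1607.5.
Under uncorrelated errors the observed covariances equal the true-score covariances, so only the own-variance terms attenuate.
True-score variance = [18.6²·0.94 + 4.6²·0.77 + 17.9²·0.58 + 8.3²·0.92] + 851.081 = 590.712 + 851.081 = 1441.79.
Reliability = 1441.79 / 1607.5 = 0.8969.

0.8969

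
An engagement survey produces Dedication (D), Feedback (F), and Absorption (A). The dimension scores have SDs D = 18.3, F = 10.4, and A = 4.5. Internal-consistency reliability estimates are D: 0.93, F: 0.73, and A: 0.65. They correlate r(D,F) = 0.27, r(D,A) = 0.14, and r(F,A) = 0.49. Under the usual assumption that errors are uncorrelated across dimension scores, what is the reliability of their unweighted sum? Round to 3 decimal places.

0.906

Var(D+F+A) = 18.3² + 10.4² + 4.5² + 2·[18.3·10.4·0.27 + 18.3·4.5·0.14 + 10.4·4.5·0.49] = 463.3 + 171.695 = 634.995.
With uncorrelated errors the cross-covariances are all true-score covariance, so they carry over unchanged; only the diagonal terms shrink to ρᵢσᵢ².
True-score variance = [18.3²·0.93 + 10.4²·0.73 + 4.5²·0.65] + 171.695 = 403.567 + 171.695 = 575.262.
Reliability = 575.262 / 634.995 = 0.906.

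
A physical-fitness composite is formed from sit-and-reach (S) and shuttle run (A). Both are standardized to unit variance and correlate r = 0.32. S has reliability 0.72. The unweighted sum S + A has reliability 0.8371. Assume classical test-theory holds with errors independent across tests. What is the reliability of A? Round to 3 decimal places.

Var(S+A) = 2 + 2·0.32 = 2.640.
True-score variance = ρ_S + ρ_A + 2·0.32, so 0.8371 = (0.72 + ρ_A + 0.64) / 2.640.
ρ_A = 0.8371·2.640 − 0.72 − 0.64 = 0.850.

0.850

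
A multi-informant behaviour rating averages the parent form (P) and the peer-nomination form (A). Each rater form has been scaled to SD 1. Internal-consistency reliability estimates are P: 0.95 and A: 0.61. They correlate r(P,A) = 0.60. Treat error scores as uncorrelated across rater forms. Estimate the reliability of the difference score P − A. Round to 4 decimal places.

Var(P−A) = 1 + 1 − 2·0.60 = 2 − 1.2 = 0.8.
With uncorrelated errors the cross-covariances are all true-score covariance, so they carry over unchanged; only the diagonal terms shrink to ρᵢσᵢ².
True-score variance = [0.95 + 0.61] − 1.2 = 1.56 − 1.2 = 0.36.
Reliability = 0.36 / 0.8 = 0.4500.

0.4500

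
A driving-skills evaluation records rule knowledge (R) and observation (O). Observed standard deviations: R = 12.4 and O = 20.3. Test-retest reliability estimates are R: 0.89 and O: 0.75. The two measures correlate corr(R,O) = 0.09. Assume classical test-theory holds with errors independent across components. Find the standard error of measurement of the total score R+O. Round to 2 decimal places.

10.95

Var(total) = 565.85 + 45.3096 = 611.16.
True-score variance = 445.914 + 45.3096 = 491.224, so reliability = 0.8038.
Error variance = 611.16 − 491.224 = 119.936; SEM = √119.936 = 10.95.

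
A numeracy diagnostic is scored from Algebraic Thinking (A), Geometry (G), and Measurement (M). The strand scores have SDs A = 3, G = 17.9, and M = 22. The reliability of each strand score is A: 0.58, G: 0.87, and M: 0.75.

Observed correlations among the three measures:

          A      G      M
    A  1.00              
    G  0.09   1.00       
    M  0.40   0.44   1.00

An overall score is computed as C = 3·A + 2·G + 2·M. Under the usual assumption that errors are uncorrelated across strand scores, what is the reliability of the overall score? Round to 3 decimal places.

0.865

Var(C) = 3²·3² + 2²·17.9² + 2²·22² + 2·[6·3·17.9·0.09 + 6·3·22·0.40 + 4·17.9·22·0.44] = 3298.64 + 1760.97 = 5059.61.
With uncorrelated errors the cross-covariances are all true-score covariance, so they carry over unchanged; only the diagonal terms shrink to ρᵢσᵢ².
True-score variance = [3²·3²·0.58 + 2²·17.9²·0.87 + 2²·22²·0.75] + 1760.97 = 2614.01 + 1760.97 = 4374.98.
Reliability = 4374.98 / 5059.61 = 0.865.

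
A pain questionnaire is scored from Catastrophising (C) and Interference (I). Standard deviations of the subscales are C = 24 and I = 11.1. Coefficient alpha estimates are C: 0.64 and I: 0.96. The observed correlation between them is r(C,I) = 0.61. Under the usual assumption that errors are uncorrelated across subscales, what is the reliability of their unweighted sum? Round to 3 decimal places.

0.793

Var(C+I) = 24² + 11.1² + 2·[24·11.1·0.61] = 699.21 + 325.008 = 1024.22.
With uncorrelated errors the cross-covariances are all true-score covariance, so they carry over unchanged; only the diagonal terms shrink to ρᵢσᵢ².
True-score variance = [24²·0.64 + 11.1²·0.96] + 325.008 = 486.922 + 325.008 = 811.93.
Reliability = 811.93 / 1024.22 = 0.793.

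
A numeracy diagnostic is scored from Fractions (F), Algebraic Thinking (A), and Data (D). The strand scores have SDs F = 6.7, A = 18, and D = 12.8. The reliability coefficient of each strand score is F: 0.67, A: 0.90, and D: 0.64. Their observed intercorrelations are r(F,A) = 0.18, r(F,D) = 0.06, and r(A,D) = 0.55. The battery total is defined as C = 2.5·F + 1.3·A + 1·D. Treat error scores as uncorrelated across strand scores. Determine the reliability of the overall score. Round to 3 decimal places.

Var(C) = 2.5²·6.7² + 1.3²·18² + 12.8² + 2·[3.25·6.7·18·0.18 + 2.5·6.7·12.8·0.06 + 1.3·18·12.8·0.55] = 991.963 + 496.302 = 1488.26.
Because errors are independent across components, Cov(Tᵢ,Tⱼ) = Cov(Xᵢ,Xⱼ); the off-diagonal part of the true-score variance is the same as above.
True-score variance = [2.5²·6.7²·0.67 + 1.3²·18²·0.90 + 12.8²·0.64] + 496.302 = 785.638 + 496.302 = 1281.94.
Reliability = 1281.94 / 1488.26 = 0.861.

0.861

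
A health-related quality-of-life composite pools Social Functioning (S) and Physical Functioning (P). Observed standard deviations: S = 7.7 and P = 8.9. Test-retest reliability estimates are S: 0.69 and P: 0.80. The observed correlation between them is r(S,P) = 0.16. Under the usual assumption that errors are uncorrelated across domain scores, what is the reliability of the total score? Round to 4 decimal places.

Var(S+P) = 7.7² + 8.9² + 2·[7.7·8.9·0.16] = 138.5 + 21.9296 = 160.43.
Because errors are independent across components, Cov(Tᵢ,Tⱼ) = Cov(Xᵢ,Xⱼ); the off-diagonal part of the true-score variance is the same as above.
True-score variance = [7.7²·0.69 + 8.9²·0.80] + 21.9296 = 104.278 + 21.9296 = 126.208.
Reliability = 126.208 / 160.43 = 0.7867.

0.7867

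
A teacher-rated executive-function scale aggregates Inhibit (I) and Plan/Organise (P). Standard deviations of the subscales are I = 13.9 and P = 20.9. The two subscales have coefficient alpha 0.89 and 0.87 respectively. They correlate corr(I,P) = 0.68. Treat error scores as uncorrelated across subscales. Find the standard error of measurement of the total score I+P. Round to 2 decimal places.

8.83

Var(total) = 630.02 + 395.094 = 1025.11.
True-score variance = 551.982 + 395.094 = 947.075, so reliability = 0.9239.
Error variance = 1025.11 − 947.075 = 78.0384; SEM = √78.0384 = 8.83.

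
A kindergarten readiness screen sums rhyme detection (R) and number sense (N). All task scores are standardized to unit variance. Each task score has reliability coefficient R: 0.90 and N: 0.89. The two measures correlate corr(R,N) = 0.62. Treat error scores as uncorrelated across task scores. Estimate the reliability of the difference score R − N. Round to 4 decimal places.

Var(R−N) = 1 + 1 − 2·0.62 = 2 − 1.24 = 0.76.
Because errors are independent across components, Cov(Tᵢ,Tⱼ) = Cov(Xᵢ,Xⱼ); the off-diagonal part of the true-score variance is the same as above.
True-score variance = [0.90 + 0.89] − 1.24 = 1.79 − 1.24 = 0.55.
Reliability = 0.55 / 0.76 = 0.7237.

0.7237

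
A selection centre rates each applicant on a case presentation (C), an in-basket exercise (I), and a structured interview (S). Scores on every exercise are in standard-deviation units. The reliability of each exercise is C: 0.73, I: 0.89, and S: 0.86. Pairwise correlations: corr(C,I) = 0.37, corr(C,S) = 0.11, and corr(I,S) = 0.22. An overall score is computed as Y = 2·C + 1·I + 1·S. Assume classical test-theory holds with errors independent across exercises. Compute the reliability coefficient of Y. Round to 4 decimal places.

0.8409

Var(Y) = 2² + 1 + 1 + 2·[2·0.37 + 2·0.11 + 0.22] = 6 + 2.36 = 8.36.
Because errors are independent across components, Cov(Tᵢ,Tⱼ) = Cov(Xᵢ,Xⱼ); the off-diagonal part of the true-score variance is the same as above.
True-score variance = [2²·0.73 + 0.89 + 0.86] + 2.36 = 4.67 + 2.36 = 7.03.
Reliability = 7.03 / 8.36 = 0.8409.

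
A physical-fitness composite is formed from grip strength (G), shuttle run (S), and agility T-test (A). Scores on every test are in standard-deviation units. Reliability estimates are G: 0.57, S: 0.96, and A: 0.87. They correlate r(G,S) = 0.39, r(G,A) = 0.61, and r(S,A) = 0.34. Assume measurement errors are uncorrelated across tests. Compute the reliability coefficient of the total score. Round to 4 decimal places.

Var(G+S+A) = 3 + 2·[0.39 + 0.61 + 0.34] = 3 + 2.68 = 5.68.
Because errors are independent across components, Cov(Tᵢ,Tⱼ) = Cov(Xᵢ,Xⱼ); the off-diagonal part of the true-score variance is the same as above.
True-score variance = [0.57 + 0.96 + 0.87] + 2.68 = 2.4 + 2.68 = 5.08.
Reliability = 5.08 / 5.68 = 0.8944.

0.8944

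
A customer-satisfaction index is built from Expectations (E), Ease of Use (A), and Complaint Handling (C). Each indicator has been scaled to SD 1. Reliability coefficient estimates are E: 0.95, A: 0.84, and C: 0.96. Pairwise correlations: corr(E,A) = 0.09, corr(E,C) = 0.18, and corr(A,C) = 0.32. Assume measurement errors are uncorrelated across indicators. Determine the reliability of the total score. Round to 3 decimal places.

0.940

Var(E+A+C) = 3 + 2·[0.09 + 0.18 + 0.32] = 3 + 1.18 = 4.18.
Under uncorrelated errors the observed covariances equal the true-score covariances, so only the own-variance terms attenuate.
True-score variance = [0.95 + 0.84 + 0.96] + 1.18 = 2.75 + 1.18 = 3.93.
Reliability = 3.93 / 4.18 = 0.940.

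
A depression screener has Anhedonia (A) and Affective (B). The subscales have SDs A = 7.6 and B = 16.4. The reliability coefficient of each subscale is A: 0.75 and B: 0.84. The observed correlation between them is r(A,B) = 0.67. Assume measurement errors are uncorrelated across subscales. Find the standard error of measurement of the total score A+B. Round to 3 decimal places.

Var(total) = 326.72 + 167.018 = 493.738.
True-score variance = 269.246 + 167.018 = 436.264, so reliability = 0.8836.
Error variance = 493.738 − 436.264 = 57.4736; SEM = √57.4736 = 7.581.

7.581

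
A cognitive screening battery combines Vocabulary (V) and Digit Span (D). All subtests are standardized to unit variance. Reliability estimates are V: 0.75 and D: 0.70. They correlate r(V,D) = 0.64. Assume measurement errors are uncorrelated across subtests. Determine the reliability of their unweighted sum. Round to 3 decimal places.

0.832

Var(V+D) = 2 + 2·[0.64] = 2 + 1.28 = 3.28.
With uncorrelated errors the cross-covariances are all true-score covariance, so they carry over unchanged; only the diagonal terms shrink to ρᵢσᵢ².
True-score variance = [0.75 + 0.70] + 1.28 = 1.45 + 1.28 = 2.73.
Reliability = 2.73 / 3.28 = 0.832.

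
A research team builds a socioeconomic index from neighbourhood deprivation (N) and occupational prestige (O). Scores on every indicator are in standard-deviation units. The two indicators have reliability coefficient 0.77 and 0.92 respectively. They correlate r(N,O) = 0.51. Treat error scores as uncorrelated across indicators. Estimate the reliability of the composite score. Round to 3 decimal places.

0.897

Var(N+O) = 2 + 2·[0.51] = 2 + 1.02 = 3.02.
With uncorrelated errors the cross-covariances are all true-score covariance, so they carry over unchanged; only the diagonal terms shrink to ρᵢσᵢ².
True-score variance = [0.77 + 0.92] + 1.02 = 1.69 + 1.02 = 2.71.
Reliability = 2.71 / 3.02 = 0.897.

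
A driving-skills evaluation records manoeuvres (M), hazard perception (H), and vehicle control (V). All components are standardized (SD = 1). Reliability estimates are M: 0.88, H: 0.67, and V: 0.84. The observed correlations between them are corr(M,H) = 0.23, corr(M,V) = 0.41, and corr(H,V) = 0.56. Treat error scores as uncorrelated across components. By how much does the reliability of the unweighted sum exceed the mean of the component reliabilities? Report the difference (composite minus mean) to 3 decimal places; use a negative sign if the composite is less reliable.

Var(sum) = 3 + 2.4 = 5.4; true-score variance = 2.39 + 2.4 = 4.79; composite reliability = 0.8870.
Mean component reliability = 0.7967.
Difference = 0.8870 − 0.7967 = 0.090.

0.090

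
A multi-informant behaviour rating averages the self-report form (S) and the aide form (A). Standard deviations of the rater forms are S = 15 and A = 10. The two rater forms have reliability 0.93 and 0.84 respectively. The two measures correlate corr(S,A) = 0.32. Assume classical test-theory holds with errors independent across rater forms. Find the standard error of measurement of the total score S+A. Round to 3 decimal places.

Var(total) = 325 + 96 = 421.
True-score variance = 293.25 + 96 = 389.25, so reliability = 0.9246.
Error variance = 421 − 389.25 = 31.75; SEM = √31.75 = 5.635.

5.635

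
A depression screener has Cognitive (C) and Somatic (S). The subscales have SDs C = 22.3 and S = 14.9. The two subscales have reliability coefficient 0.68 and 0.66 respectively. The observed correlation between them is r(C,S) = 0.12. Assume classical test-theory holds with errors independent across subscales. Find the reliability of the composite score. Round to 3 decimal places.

0.706

Var(C+S) = 22.3² + 14.9² + 2·[22.3·14.9·0.12] = 719.3 + 79.7448 = 799.045.
Under uncorrelated errors the observed covariances equal the true-score covariances, so only the own-variance terms attenuate.
True-score variance = [22.3²·0.68 + 14.9²·0.66] + 79.7448 = 484.684 + 79.7448 = 564.429.
Reliability = 564.429 / 799.045 = 0.706.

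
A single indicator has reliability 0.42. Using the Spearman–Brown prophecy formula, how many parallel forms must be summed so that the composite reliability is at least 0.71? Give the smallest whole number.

k ≥ ρ*(1−ρ₁)/(ρ₁(1−ρ*)) = 0.71·0.58 / (0.42·0.29) = 3.381.
Smallest integer k = 4.

4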